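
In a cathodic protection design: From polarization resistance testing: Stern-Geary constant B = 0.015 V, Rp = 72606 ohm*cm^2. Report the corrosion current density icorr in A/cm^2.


Apply the Stern-Geary relation: icorr = B / Rp
icorr = 0.015 / 72606 = 2.066×10^-7 A/cm^2

2.066×10^-7 A/cm^2


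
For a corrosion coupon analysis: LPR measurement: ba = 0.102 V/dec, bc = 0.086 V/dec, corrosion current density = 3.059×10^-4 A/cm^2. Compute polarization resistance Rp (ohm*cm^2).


Apply the Stern-Geary equation: Rp = ba*bc / (2.303*icorr*(ba+bc))
ba*bc = 0.102*0.086 = 0.008772
ba+bc = 0.188; 2.303*icorr*(ba+bc) = 2.303*3.059×10^-4*0.188 = 1.3244369×10^-4
Rp = 0.008772 / 1.3244369×10^-4 = 66.2 ohm*cm^2

66.2 ohm*cm^2


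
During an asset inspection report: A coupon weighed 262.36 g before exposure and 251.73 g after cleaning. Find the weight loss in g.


Weight loss = initial − final
WL = 262.36 − 251.73 = 10.63 g

10.63 g


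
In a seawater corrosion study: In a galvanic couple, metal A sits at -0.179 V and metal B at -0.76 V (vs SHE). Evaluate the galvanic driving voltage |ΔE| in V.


Driving voltage is the absolute potential difference.
|ΔE| = |-0.179 − (-0.76)| = 0.581 V

0.581 V


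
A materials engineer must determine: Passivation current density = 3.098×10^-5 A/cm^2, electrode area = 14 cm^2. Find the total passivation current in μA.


I = i_pass * A, then convert A → μA (×10^6)
I = 3.098×10^-5 * 14 * 10^6 = 433.72 μA

433.72 μA


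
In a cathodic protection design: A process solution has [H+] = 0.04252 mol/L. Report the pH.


pH = −log10[H+]
pH = −log10(0.04252) = 1.37

1.37


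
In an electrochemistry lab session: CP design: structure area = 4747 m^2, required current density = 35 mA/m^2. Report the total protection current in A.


I = area * current density, then convert mA → A (÷1000)
I = 4747 * 35 / 1000 = 166.15 A

166.15 A


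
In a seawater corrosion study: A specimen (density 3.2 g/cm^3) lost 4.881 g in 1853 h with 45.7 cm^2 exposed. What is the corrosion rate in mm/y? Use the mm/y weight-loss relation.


Apply the mm/y weight-loss relation: CR = 87600 * W / (D * A * T)
Numerator: 87600 * 4.881 = 427575.6
Denominator: 3.2 * 45.7 * 1853 = 270982.72
CR = 427575.6 / 270982.72 = 1.57787 mm/y

1.57787 mm/y


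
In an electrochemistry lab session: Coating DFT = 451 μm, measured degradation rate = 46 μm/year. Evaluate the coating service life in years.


Service life = thickness / degradation rate
Life = 451 / 46 = 9.8 years

9.8 years


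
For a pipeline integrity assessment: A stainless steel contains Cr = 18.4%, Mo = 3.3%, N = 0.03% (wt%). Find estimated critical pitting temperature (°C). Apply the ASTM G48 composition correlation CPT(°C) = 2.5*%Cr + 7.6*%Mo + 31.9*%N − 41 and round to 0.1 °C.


Apply the ASTM G48 empirical CPT estimate: CPT(°C) = 2.5*%Cr + 7.6*%Mo + 31.9*%N − 41
2.5*18.4 = 46; 7.6*3.3 = 25.08; 31.9*0.03 = 0.957
CPT = 46 + 25.08 + 0.957 − 41 = 31.037 °C
Rounded to 0.1 °C: CPT ≈ 31.0 °C

31.0 °C


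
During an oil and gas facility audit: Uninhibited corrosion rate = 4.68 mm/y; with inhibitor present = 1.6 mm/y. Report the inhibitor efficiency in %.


Apply the inhibitor-efficiency definition: IE = (CR_blank − CR_inh)/CR_blank × 100
IE = (4.68 − 1.6) / 4.68 × 100
IE = 3.08 / 4.68 × 100 = 65.8 %

65.8 %


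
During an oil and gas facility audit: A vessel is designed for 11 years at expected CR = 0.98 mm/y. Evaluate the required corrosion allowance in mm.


Corrosion allowance = CR × design life
CA = 0.98 * 11 = 10.78 mm

10.78 mm


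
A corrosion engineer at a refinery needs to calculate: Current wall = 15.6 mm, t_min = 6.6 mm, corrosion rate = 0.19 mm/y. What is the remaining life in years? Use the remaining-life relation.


Apply the remaining-life relation: RL = (t_current − t_min) / CR
RL = (15.6 − 6.6) / 0.19 = 9.0 / 0.19 = 47.4 years

47.4 years


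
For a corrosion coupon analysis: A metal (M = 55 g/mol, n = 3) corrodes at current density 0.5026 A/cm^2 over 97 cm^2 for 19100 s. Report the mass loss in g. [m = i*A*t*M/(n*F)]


Apply Faraday's law: m = i*A*t*M / (n*F)
Total charge passed Q = i*A*t = 0.5026*97*19100 = 931167.02 C
m = Q*M/(n*F) = 931167.02*55/(3*96485) = 176.9332 g

176.9332 g


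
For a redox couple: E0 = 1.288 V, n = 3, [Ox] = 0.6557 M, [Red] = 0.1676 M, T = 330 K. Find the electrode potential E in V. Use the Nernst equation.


Apply the Nernst equation: E = E0 + (RT/nF)*ln([Ox]/[Red])
Step 1: RT/nF = 8.314*330/(3*96485) = 0.00947857 V
Step 2: [Ox]/[Red] = 0.6557/0.1676 = 3.912291
Step 3: ln(3.912291) = 1.364123
Step 4: correction = 0.00947857 * 1.364123 = 0.013 V
E = 1.288 + 0.013 = 1.301 V

1.301 V


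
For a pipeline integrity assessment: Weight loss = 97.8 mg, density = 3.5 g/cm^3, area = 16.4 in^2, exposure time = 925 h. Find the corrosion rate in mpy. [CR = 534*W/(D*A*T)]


Apply the mpy weight-loss relation: CR = 534 * W / (D * A * T)
Numerator: 534 * 97.8 = 52225.2
Denominator: 3.5 * 16.4 * 925 = 53095.0
CR = 52225.2 / 53095.0 = 0.9836 mpy

0.9836 mpy


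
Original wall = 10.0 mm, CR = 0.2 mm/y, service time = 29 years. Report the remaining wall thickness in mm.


Remaining wall = original − CR × time
t = 10.0 − 0.2*29 = 10.0 − 5.8 = 4.2 mm

4.2 mm


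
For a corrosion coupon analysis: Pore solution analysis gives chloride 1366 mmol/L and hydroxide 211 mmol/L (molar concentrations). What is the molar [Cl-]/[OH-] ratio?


Threshold parameter = [Cl-] / [OH-] (molar basis; both in mmol/L, so units cancel)
Ratio = 1366 / 211 = 6.47

6.47


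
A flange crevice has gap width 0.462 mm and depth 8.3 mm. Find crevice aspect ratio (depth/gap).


Aspect ratio = depth / gap
Ratio = 8.3 / 0.462 = 18.0

18.0


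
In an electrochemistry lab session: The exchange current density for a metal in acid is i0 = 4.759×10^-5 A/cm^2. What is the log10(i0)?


i0 = 4.759×10^-5 A/cm^2
log10(i0) = -4.322

-4.322


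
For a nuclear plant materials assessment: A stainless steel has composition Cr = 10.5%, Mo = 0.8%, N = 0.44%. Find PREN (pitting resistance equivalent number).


Apply the PREN formula: PREN = Cr + 3.3*Mo + 16*N
PREN = 10.5 + 3.3*0.8 + 16*0.44
PREN = 10.5 + 2.64 + 7.04 = 20.18

20.18


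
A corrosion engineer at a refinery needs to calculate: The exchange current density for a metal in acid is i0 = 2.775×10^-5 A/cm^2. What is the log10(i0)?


i0 = 2.775×10^-5 A/cm^2
log10(i0) = -4.557

-4.557


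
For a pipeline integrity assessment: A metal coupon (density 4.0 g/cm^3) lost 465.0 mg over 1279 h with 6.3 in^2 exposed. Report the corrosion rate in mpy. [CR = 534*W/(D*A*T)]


Apply the mpy weight-loss relation: CR = 534 * W / (D * A * T)
Numerator: 534 * 465.0 = 248310.0
Denominator: 4.0 * 6.3 * 1279 = 32230.8
CR = 248310.0 / 32230.8 = 7.7041 mpy

7.7041 mpy


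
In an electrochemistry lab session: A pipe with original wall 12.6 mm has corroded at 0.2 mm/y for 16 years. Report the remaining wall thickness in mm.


Remaining wall = original − CR × time
t = 12.6 − 0.2*16 = 12.6 − 3.2 = 9.4 mm

9.4 mm


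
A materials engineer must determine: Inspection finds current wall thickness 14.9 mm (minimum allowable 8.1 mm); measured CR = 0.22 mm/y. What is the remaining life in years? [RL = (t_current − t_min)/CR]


Apply the remaining-life relation: RL = (t_current − t_min) / CR
RL = (14.9 − 8.1) / 0.22 = 6.8 / 0.22 = 30.9 years

30.9 years


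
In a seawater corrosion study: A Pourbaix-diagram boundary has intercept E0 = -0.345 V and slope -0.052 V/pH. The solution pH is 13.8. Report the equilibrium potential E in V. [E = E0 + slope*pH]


Apply the Pourbaix line equation: E = E0 + slope*pH
E = -0.345 + (-0.052)*13.8 = -0.345 + (-0.7176) = -1.0626 V
Rounded to 3 decimal places: E = -1.063 V

-1.063 V


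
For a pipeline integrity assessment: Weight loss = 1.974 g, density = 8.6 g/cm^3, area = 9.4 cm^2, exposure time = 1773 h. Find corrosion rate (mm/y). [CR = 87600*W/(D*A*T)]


Apply the mm/y weight-loss relation: CR = 87600 * W / (D * A * T)
Numerator: 87600 * 1.974 = 172922.4
Denominator: 8.6 * 9.4 * 1773 = 143329.32
CR = 172922.4 / 143329.32 = 1.2065 mm/y

1.2065 mm/y


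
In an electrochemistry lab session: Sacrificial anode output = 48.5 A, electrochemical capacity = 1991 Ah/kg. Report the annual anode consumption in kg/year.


Annual consumption = current * hours per year / capacity
Rate = 48.5 * 8760 / 1991 = 213.4 kg/year

213.4 kg/year


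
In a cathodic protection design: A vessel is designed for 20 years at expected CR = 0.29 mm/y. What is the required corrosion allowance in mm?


Corrosion allowance = CR × design life
CA = 0.29 * 20 = 5.8 mm

5.8 mm


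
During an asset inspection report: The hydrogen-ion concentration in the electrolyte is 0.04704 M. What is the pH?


pH = −log10[H+]
pH = −log10(0.04704) = 1.33

1.33


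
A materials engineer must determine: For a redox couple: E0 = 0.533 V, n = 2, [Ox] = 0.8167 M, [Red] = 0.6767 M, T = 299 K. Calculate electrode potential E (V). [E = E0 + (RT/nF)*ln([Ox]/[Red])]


Apply the Nernst equation: E = E0 + (RT/nF)*ln([Ox]/[Red])
Step 1: RT/nF = 8.314*299/(2*96485) = 0.01288224 V
Step 2: [Ox]/[Red] = 0.8167/0.6767 = 1.206886
Step 3: ln(1.206886) = 0.188043
Step 4: correction = 0.01288224 * 0.188043 = 0.002 V
E = 0.533 + 0.002 = 0.535 V

0.535 V


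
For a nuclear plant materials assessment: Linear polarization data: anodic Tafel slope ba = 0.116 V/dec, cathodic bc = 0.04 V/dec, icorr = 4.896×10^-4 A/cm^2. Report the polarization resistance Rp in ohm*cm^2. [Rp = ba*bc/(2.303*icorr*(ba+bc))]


Apply the Stern-Geary equation: Rp = ba*bc / (2.303*icorr*(ba+bc))
ba*bc = 0.116*0.04 = 0.00464
ba+bc = 0.156; 2.303*icorr*(ba+bc) = 2.303*4.896×10^-4*0.156 = 1.7589761×10^-4
Rp = 0.00464 / 1.7589761×10^-4 = 26.4 ohm*cm^2

26.4 ohm*cm^2


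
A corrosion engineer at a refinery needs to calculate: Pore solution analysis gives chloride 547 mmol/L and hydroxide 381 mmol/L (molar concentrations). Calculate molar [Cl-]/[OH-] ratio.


Threshold parameter = [Cl-] / [OH-] (molar basis; both in mmol/L, so units cancel)
Ratio = 547 / 381 = 1.44

1.44


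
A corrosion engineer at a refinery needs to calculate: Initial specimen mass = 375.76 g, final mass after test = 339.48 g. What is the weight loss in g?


Weight loss = initial − final
WL = 375.76 − 339.48 = 36.28 g

36.28 g


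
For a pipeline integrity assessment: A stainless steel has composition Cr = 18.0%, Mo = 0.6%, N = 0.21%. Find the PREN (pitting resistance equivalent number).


Apply the PREN formula: PREN = Cr + 3.3*Mo + 16*N
PREN = 18.0 + 3.3*0.6 + 16*0.21
PREN = 18.0 + 1.98 + 3.36 = 23.34

23.34


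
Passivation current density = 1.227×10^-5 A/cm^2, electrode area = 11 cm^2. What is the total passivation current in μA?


I = i_pass * A, then convert A → μA (×10^6)
I = 1.227×10^-5 * 11 * 10^6 = 134.97 μA

134.97 μA


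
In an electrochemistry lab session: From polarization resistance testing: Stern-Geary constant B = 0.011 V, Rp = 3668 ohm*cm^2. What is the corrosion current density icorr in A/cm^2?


Apply the Stern-Geary relation: icorr = B / Rp
icorr = 0.011 / 3668 = 2.999×10^-6 A/cm^2

2.999×10^-6 A/cm^2


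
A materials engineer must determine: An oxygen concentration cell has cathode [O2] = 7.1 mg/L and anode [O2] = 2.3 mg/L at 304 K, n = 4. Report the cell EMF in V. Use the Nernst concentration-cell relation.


Apply the Nernst concentration-cell relation: E = (RT/nF)*ln(C_cathode/C_anode)
RT/nF = 8.314*304/(4*96485) = 0.00654883 V
ln(7.1/2.3) = 1.12719
E = 0.00654883 * 1.12719 = 0.00738 V

0.00738 V


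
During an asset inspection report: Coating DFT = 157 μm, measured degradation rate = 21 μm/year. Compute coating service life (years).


Service life = thickness / degradation rate
Life = 157 / 21 = 7.5 years

7.5 years


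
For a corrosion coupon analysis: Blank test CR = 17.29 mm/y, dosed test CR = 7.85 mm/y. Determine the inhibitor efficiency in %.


Apply the inhibitor-efficiency definition: IE = (CR_blank − CR_inh)/CR_blank × 100
IE = (17.29 − 7.85) / 17.29 × 100
IE = 9.44 / 17.29 × 100 = 54.6 %

54.6 %


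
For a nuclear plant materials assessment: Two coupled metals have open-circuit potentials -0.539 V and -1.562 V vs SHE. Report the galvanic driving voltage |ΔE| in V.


Driving voltage is the absolute potential difference.
|ΔE| = |-0.539 − (-1.562)| = 1.023 V

1.023 V


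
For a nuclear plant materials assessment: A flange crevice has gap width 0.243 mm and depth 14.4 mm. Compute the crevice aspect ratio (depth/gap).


Aspect ratio = depth / gap
Ratio = 14.4 / 0.243 = 59.3

59.3


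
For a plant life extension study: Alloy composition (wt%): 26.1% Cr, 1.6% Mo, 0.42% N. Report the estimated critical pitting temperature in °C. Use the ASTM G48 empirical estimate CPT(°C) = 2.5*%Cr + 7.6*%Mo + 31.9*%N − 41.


Apply the ASTM G48 empirical CPT estimate: CPT(°C) = 2.5*%Cr + 7.6*%Mo + 31.9*%N − 41
2.5*26.1 = 65.25; 7.6*1.6 = 12.16; 31.9*0.42 = 13.398
CPT = 65.25 + 12.16 + 13.398 − 41 = 49.808 °C
Rounded to 0.1 °C: CPT ≈ 49.8 °C

49.8 °C


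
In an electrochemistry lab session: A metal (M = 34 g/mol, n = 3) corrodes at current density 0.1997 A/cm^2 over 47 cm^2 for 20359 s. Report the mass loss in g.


Apply Faraday's law: m = i*A*t*M / (n*F)
Total charge passed Q = i*A*t = 0.1997*47*20359 = 191087.5381 C
m = Q*M/(n*F) = 191087.5381*34/(3*96485) = 22.4455 g

22.4455 g


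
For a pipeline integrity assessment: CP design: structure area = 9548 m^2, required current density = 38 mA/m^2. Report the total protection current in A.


I = area * current density, then convert mA → A (÷1000)
I = 9548 * 38 / 1000 = 362.82 A

362.82 A


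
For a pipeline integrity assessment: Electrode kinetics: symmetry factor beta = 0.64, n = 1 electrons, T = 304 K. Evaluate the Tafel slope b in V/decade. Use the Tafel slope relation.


Apply the Tafel slope relation: b = 2.303*R*T/(beta*n*F)
Numerator: 2.303 * 8.314 * 304 = 5820.73
Denominator: 0.64 * 1 * 96485 = 61750.4
b = 5820.73 / 61750.4 = 0.0943 V/decade

0.0943 V/decade


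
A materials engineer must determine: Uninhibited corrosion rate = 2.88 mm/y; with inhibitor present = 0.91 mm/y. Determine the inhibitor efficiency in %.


Apply the inhibitor-efficiency definition: IE = (CR_blank − CR_inh)/CR_blank × 100
IE = (2.88 − 0.91) / 2.88 × 100
IE = 1.97 / 2.88 × 100 = 68.4 %

68.4 %


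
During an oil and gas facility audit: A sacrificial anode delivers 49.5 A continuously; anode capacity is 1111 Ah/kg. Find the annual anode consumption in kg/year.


Annual consumption = current * hours per year / capacity
Rate = 49.5 * 8760 / 1111 = 390.3 kg/year

390.3 kg/year


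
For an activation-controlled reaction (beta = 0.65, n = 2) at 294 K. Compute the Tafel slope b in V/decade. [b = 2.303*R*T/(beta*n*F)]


Apply the Tafel slope relation: b = 2.303*R*T/(beta*n*F)
Numerator: 2.303 * 8.314 * 294 = 5629.26
Denominator: 0.65 * 2 * 96485 = 125430.5
b = 5629.26 / 125430.5 = 0.045 V/decade

0.045 V/decade


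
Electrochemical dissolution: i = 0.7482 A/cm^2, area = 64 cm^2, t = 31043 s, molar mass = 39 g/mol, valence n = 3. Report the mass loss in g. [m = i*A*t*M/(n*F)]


Apply Faraday's law: m = i*A*t*M / (n*F)
Total charge passed Q = i*A*t = 0.7482*64*31043 = 1486487.8464 C
m = Q*M/(n*F) = 1486487.8464*39/(3*96485) = 200.2834 g

200.2834 g


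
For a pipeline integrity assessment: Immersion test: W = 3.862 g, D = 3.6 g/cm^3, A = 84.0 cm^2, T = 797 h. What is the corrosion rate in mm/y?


Apply the mm/y weight-loss relation: CR = 87600 * W / (D * A * T)
Numerator: 87600 * 3.862 = 338311.2
Denominator: 3.6 * 84.0 * 797 = 241012.8
CR = 338311.2 / 241012.8 = 1.403706 mm/y

1.403706 mm/y


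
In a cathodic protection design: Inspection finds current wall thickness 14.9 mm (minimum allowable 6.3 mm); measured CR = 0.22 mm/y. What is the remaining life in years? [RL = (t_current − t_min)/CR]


Apply the remaining-life relation: RL = (t_current − t_min) / CR
RL = (14.9 − 6.3) / 0.22 = 8.6 / 0.22 = 39.1 years

39.1 years


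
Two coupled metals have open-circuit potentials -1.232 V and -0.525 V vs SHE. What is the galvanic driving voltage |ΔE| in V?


Driving voltage is the absolute potential difference.
|ΔE| = |-1.232 − (-0.525)| = 0.707 V

0.707 V


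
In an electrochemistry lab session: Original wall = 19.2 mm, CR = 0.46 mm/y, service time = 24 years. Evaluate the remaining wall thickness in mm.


Remaining wall = original − CR × time
t = 19.2 − 0.46*24 = 19.2 − 11.04 = 8.16 mm

8.16 mm


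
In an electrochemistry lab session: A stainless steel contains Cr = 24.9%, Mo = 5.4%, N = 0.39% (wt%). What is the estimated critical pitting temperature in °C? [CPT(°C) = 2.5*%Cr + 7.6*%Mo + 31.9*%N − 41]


Apply the ASTM G48 empirical CPT estimate: CPT(°C) = 2.5*%Cr + 7.6*%Mo + 31.9*%N − 41
2.5*24.9 = 62.25; 7.6*5.4 = 41.04; 31.9*0.39 = 12.441
CPT = 62.25 + 41.04 + 12.441 − 41 = 74.731 °C
Rounded to 0.1 °C: CPT ≈ 74.7 °C

74.7 °C


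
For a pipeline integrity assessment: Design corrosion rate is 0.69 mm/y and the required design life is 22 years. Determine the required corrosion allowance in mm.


Corrosion allowance = CR × design life
CA = 0.69 * 22 = 15.18 mm

15.18 mm


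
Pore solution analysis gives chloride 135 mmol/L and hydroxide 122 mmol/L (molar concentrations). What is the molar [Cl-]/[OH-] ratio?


Threshold parameter = [Cl-] / [OH-] (molar basis; both in mmol/L, so units cancel)
Ratio = 135 / 122 = 1.11

1.11


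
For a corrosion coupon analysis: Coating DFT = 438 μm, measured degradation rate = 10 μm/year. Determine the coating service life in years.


Service life = thickness / degradation rate
Life = 438 / 10 = 43.8 years

43.8 years


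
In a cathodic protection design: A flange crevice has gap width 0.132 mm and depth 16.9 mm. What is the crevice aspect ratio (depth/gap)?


Aspect ratio = depth / gap
Ratio = 16.9 / 0.132 = 128.0

128.0


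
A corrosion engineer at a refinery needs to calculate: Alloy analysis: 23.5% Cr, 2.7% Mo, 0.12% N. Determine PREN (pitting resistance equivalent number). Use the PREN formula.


Apply the PREN formula: PREN = Cr + 3.3*Mo + 16*N
PREN = 23.5 + 3.3*2.7 + 16*0.12
PREN = 23.5 + 8.91 + 1.92 = 34.33

34.33


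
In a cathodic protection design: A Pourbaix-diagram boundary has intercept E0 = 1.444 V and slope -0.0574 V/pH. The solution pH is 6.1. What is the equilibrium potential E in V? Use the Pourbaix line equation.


Apply the Pourbaix line equation: E = E0 + slope*pH
E = 1.444 + (-0.0574)*6.1 = 1.444 + (-0.35014) = 1.09386 V
Rounded to 4 decimal places: E = 1.0939 V

1.0939 V


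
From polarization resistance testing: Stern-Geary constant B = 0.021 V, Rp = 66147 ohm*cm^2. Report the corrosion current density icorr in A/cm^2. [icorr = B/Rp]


Apply the Stern-Geary relation: icorr = B / Rp
icorr = 0.021 / 66147 = 3.175×10^-7 A/cm^2

3.175×10^-7 A/cm^2


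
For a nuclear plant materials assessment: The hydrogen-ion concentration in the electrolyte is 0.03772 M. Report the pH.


pH = −log10[H+]
pH = −log10(0.03772) = 1.42

1.42


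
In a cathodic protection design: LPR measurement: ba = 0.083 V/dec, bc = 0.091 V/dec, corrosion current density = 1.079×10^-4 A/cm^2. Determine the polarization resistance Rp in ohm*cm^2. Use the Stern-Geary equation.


Apply the Stern-Geary equation: Rp = ba*bc / (2.303*icorr*(ba+bc))
ba*bc = 0.083*0.091 = 0.007553
ba+bc = 0.174; 2.303*icorr*(ba+bc) = 2.303*1.079×10^-4*0.174 = 4.3237904×10^-5
Rp = 0.007553 / 4.3237904×10^-5 = 174.7 ohm*cm^2

174.7 ohm*cm^2


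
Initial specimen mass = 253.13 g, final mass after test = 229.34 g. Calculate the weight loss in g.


Weight loss = initial − final
WL = 253.13 − 229.34 = 23.79 g

23.79 g


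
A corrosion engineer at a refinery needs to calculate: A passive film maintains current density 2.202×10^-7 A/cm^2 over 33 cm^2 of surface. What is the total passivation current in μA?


I = i_pass * A, then convert A → μA (×10^6)
I = 2.202×10^-7 * 33 * 10^6 = 7.27 μA

7.27 μA


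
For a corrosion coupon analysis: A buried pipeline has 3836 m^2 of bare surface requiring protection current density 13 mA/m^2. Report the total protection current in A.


I = area * current density, then convert mA → A (÷1000)
I = 3836 * 13 / 1000 = 49.87 A

49.87 A


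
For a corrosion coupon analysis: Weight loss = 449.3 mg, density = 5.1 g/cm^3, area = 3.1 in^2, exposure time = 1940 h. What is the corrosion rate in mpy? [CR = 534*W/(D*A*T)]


Apply the mpy weight-loss relation: CR = 534 * W / (D * A * T)
Numerator: 534 * 449.3 = 239926.2
Denominator: 5.1 * 3.1 * 1940 = 30671.4
CR = 239926.2 / 30671.4 = 7.822 mpy

7.822 mpy


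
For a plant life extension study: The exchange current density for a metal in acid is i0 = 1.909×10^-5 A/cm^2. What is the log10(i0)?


i0 = 1.909×10^-5 A/cm^2
log10(i0) = -4.719

-4.719


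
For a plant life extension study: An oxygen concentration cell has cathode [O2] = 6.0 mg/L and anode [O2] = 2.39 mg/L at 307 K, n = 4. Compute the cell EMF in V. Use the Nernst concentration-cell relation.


Apply the Nernst concentration-cell relation: E = (RT/nF)*ln(C_cathode/C_anode)
RT/nF = 8.314*307/(4*96485) = 0.00661346 V
ln(6.0/2.39) = 0.92047
E = 0.00661346 * 0.92047 = 0.00609 V

0.00609 V


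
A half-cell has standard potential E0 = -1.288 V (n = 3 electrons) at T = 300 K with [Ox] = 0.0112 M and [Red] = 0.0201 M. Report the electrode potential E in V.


Apply the Nernst equation: E = E0 + (RT/nF)*ln([Ox]/[Red])
Step 1: RT/nF = 8.314*300/(3*96485) = 0.00861688 V
Step 2: [Ox]/[Red] = 0.0112/0.0201 = 0.557214
Step 3: ln(0.557214) = -0.584806
Step 4: correction = 0.00861688 * -0.584806 = -0.005 V
E = -1.288 + -0.005 = -1.293 V

-1.293 V


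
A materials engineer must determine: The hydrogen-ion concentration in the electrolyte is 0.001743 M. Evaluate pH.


pH = −log10[H+]
pH = −log10(0.001743) = 2.76

2.76


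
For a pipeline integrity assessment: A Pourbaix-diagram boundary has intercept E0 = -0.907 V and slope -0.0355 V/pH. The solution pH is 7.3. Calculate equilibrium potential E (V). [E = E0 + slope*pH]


Apply the Pourbaix line equation: E = E0 + slope*pH
E = -0.907 + (-0.0355)*7.3 = -0.907 + (-0.25915) = -1.16615 V
Rounded to 3 decimal places: E = -1.166 V

-1.166 V


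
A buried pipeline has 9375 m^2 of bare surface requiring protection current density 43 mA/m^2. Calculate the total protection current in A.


I = area * current density, then convert mA → A (÷1000)
I = 9375 * 43 / 1000 = 403.13 A

403.13 A


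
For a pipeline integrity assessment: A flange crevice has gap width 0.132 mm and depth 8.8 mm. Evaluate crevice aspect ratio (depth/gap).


Aspect ratio = depth / gap
Ratio = 8.8 / 0.132 = 66.7

66.7


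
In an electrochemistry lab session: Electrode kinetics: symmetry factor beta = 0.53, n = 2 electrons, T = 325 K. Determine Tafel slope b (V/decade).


Apply the Tafel slope relation: b = 2.303*R*T/(beta*n*F)
Numerator: 2.303 * 8.314 * 325 = 6222.82
Denominator: 0.53 * 2 * 96485 = 102274.1
b = 6222.82 / 102274.1 = 0.061 V/decade

0.061 V/decade


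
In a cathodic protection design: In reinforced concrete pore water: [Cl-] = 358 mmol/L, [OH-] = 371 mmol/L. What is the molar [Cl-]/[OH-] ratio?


Threshold parameter = [Cl-] / [OH-] (molar basis; both in mmol/L, so units cancel)
Ratio = 358 / 371 = 0.96

0.96


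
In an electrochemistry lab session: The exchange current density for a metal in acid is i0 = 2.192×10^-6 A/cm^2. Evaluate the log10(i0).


i0 = 2.192×10^-6 A/cm^2
log10(i0) = -5.659

-5.659


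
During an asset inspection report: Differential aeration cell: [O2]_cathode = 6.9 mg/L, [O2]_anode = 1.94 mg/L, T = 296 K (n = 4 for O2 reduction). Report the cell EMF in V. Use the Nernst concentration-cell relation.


Apply the Nernst concentration-cell relation: E = (RT/nF)*ln(C_cathode/C_anode)
RT/nF = 8.314*296/(4*96485) = 0.00637649 V
ln(6.9/1.94) = 1.26883
E = 0.00637649 * 1.26883 = 0.00809 V

0.00809 V


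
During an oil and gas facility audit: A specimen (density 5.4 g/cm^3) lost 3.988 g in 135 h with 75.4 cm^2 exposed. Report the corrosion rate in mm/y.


Apply the mm/y weight-loss relation: CR = 87600 * W / (D * A * T)
Numerator: 87600 * 3.988 = 349348.8
Denominator: 5.4 * 75.4 * 135 = 54966.6
CR = 349348.8 / 54966.6 = 6.355656 mm/y

6.355656 mm/y


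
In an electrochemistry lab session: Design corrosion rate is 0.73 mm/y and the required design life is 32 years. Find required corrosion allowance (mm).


Corrosion allowance = CR × design life
CA = 0.73 * 32 = 23.36 mm

23.36 mm


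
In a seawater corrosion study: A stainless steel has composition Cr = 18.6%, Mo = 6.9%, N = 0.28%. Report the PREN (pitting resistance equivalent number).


Apply the PREN formula: PREN = Cr + 3.3*Mo + 16*N
PREN = 18.6 + 3.3*6.9 + 16*0.28
PREN = 18.6 + 22.77 + 4.48 = 45.85

45.85


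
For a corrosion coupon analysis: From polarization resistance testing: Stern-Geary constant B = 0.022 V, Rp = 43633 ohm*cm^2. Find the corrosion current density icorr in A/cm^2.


Apply the Stern-Geary relation: icorr = B / Rp
icorr = 0.022 / 43633 = 5.042×10^-7 A/cm^2

5.042×10^-7 A/cm^2


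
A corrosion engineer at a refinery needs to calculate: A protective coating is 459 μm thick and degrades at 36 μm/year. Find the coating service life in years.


Service life = thickness / degradation rate
Life = 459 / 36 = 12.8 years

12.8 years


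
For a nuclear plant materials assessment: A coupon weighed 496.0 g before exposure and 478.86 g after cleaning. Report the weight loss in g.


Weight loss = initial − final
WL = 496.0 − 478.86 = 17.14 g

17.14 g


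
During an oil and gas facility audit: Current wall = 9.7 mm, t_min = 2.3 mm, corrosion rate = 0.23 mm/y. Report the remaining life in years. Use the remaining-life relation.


Apply the remaining-life relation: RL = (t_current − t_min) / CR
RL = (9.7 − 2.3) / 0.23 = 7.4 / 0.23 = 32.2 years

32.2 years


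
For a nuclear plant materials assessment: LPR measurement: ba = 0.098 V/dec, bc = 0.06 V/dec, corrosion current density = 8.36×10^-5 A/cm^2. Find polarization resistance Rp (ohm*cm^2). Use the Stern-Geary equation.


Apply the Stern-Geary equation: Rp = ba*bc / (2.303*icorr*(ba+bc))
ba*bc = 0.098*0.06 = 0.00588
ba+bc = 0.158; 2.303*icorr*(ba+bc) = 2.303*8.36×10^-5*0.158 = 3.0419866×10^-5
Rp = 0.00588 / 3.0419866×10^-5 = 193.29 ohm*cm^2

193.29 ohm*cm^2


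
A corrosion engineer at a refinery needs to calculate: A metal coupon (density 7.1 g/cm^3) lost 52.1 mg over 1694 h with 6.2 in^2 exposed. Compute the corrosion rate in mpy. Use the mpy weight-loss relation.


Apply the mpy weight-loss relation: CR = 534 * W / (D * A * T)
Numerator: 534 * 52.1 = 27821.4
Denominator: 7.1 * 6.2 * 1694 = 74569.88
CR = 27821.4 / 74569.88 = 0.37309 mpy

0.37309 mpy


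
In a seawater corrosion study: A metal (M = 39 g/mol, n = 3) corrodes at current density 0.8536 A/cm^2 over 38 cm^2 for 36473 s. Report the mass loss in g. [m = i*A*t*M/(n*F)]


Apply Faraday's law: m = i*A*t*M / (n*F)
Total charge passed Q = i*A*t = 0.8536*38*36473 = 1183067.4064 C
m = Q*M/(n*F) = 1183067.4064*39/(3*96485) = 159.4017 g

159.4017 g


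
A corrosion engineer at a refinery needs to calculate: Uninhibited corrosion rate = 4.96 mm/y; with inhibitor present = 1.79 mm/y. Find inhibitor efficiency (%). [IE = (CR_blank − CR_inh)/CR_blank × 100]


Apply the inhibitor-efficiency definition: IE = (CR_blank − CR_inh)/CR_blank × 100
IE = (4.96 − 1.79) / 4.96 × 100
IE = 3.17 / 4.96 × 100 = 63.9 %

63.9 %


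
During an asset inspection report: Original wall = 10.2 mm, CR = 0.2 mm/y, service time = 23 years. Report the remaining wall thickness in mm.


Remaining wall = original − CR × time
t = 10.2 − 0.2*23 = 10.2 − 4.6 = 5.6 mm

5.6 mm


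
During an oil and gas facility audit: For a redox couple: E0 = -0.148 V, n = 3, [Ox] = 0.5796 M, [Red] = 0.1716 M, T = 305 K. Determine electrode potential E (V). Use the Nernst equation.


Apply the Nernst equation: E = E0 + (RT/nF)*ln([Ox]/[Red])
Step 1: RT/nF = 8.314*305/(3*96485) = 0.0087605 V
Step 2: [Ox]/[Red] = 0.5796/0.1716 = 3.377622
Step 3: ln(3.377622) = 1.217172
Step 4: correction = 0.0087605 * 1.217172 = 0.0107 V
E = -0.148 + 0.0107 = -0.1373 V

-0.1373 V


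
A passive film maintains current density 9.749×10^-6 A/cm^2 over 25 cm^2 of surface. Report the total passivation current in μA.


I = i_pass * A, then convert A → μA (×10^6)
I = 9.749×10^-6 * 25 * 10^6 = 243.73 μA

243.73 μA


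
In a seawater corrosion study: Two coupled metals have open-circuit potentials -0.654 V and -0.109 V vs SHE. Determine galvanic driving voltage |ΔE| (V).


Driving voltage is the absolute potential difference.
|ΔE| = |-0.654 − (-0.109)| = 0.545 V

0.545 V


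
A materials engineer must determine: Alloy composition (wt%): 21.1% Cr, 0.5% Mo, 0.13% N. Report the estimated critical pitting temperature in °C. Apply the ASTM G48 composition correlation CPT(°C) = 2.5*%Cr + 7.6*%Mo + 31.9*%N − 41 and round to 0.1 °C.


Apply the ASTM G48 empirical CPT estimate: CPT(°C) = 2.5*%Cr + 7.6*%Mo + 31.9*%N − 41
2.5*21.1 = 52.75; 7.6*0.5 = 3.8; 31.9*0.13 = 4.147
CPT = 52.75 + 3.8 + 4.147 − 41 = 19.697 °C
Rounded to 0.1 °C: CPT ≈ 19.7 °C

19.7 °C


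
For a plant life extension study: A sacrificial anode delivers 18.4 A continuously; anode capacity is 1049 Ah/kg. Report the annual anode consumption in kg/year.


Annual consumption = current * hours per year / capacity
Rate = 18.4 * 8760 / 1049 = 153.7 kg/year

153.7 kg/year


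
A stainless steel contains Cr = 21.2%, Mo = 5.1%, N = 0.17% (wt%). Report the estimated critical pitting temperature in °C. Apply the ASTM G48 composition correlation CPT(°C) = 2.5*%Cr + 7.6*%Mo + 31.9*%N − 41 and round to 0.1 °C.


Apply the ASTM G48 empirical CPT estimate: CPT(°C) = 2.5*%Cr + 7.6*%Mo + 31.9*%N − 41
2.5*21.2 = 53; 7.6*5.1 = 38.76; 31.9*0.17 = 5.423
CPT = 53 + 38.76 + 5.423 − 41 = 56.183 °C
Rounded to 0.1 °C: CPT ≈ 56.2 °C

56.2 °C


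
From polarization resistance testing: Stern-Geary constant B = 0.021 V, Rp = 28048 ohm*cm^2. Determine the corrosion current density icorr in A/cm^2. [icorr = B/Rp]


Apply the Stern-Geary relation: icorr = B / Rp
icorr = 0.021 / 28048 = 7.487×10^-7 A/cm^2

7.487×10^-7 A/cm^2


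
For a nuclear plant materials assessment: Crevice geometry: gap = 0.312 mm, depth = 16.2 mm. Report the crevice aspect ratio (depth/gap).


Aspect ratio = depth / gap
Ratio = 16.2 / 0.312 = 51.9

51.9


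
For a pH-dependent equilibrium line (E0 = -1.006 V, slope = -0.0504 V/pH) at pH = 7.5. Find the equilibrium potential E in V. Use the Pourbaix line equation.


Apply the Pourbaix line equation: E = E0 + slope*pH
E = -1.006 + (-0.0504)*7.5 = -1.006 + (-0.378) = -1.384 V
Rounded to 4 decimal places: E = -1.3840 V

-1.3840 V


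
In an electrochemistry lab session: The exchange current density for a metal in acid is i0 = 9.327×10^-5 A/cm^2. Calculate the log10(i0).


i0 = 9.327×10^-5 A/cm^2
log10(i0) = -4.03

-4.03


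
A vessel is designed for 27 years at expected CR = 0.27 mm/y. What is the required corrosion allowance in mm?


Corrosion allowance = CR × design life
CA = 0.27 * 27 = 7.29 mm

7.29 mm


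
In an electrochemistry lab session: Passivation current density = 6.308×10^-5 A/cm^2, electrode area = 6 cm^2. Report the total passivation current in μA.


I = i_pass * A, then convert A → μA (×10^6)
I = 6.308×10^-5 * 6 * 10^6 = 378.48 μA

378.48 μA


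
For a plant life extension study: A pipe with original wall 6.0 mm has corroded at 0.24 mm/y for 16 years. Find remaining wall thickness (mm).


Remaining wall = original − CR × time
t = 6.0 − 0.24*16 = 6.0 − 3.84 = 2.16 mm

2.16 mm


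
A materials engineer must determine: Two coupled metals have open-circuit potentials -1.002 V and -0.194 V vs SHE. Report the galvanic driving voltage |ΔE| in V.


Driving voltage is the absolute potential difference.
|ΔE| = |-1.002 − (-0.194)| = 0.808 V

0.808 V


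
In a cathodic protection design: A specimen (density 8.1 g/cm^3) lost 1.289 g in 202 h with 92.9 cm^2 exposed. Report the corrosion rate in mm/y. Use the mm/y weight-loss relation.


Apply the mm/y weight-loss relation: CR = 87600 * W / (D * A * T)
Numerator: 87600 * 1.289 = 112916.4
Denominator: 8.1 * 92.9 * 202 = 152002.98
CR = 112916.4 / 152002.98 = 0.742856 mm/y

0.742856 mm/y


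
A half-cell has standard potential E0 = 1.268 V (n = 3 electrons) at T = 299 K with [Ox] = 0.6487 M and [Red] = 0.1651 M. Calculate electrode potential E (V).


Apply the Nernst equation: E = E0 + (RT/nF)*ln([Ox]/[Red])
Step 1: RT/nF = 8.314*299/(3*96485) = 0.00858816 V
Step 2: [Ox]/[Red] = 0.6487/0.1651 = 3.929134
Step 3: ln(3.929134) = 1.368419
Step 4: correction = 0.00858816 * 1.368419 = 0.0118 V
E = 1.268 + 0.0118 = 1.2798 V

1.2798 V


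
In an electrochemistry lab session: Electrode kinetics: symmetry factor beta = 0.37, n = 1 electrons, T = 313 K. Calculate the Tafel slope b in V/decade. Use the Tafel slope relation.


Apply the Tafel slope relation: b = 2.303*R*T/(beta*n*F)
Numerator: 2.303 * 8.314 * 313 = 5993.06
Denominator: 0.37 * 1 * 96485 = 35699.45
b = 5993.06 / 35699.45 = 0.168 V/decade

0.168 V/decade


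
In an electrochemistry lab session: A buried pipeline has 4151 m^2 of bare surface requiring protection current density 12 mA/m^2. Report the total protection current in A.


I = area * current density, then convert mA → A (÷1000)
I = 4151 * 12 / 1000 = 49.81 A

49.81 A


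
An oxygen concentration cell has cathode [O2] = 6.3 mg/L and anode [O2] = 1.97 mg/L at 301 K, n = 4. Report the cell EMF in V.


Apply the Nernst concentration-cell relation: E = (RT/nF)*ln(C_cathode/C_anode)
RT/nF = 8.314*301/(4*96485) = 0.0064842 V
ln(6.3/1.97) = 1.16252
E = 0.0064842 * 1.16252 = 0.00754 V

0.00754 V


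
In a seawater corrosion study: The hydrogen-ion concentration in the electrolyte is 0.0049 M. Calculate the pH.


pH = −log10[H+]
pH = −log10(0.0049) = 2.31

2.31


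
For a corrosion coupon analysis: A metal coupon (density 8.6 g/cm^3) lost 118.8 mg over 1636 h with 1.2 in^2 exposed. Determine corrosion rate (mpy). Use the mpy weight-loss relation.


Apply the mpy weight-loss relation: CR = 534 * W / (D * A * T)
Numerator: 534 * 118.8 = 63439.2
Denominator: 8.6 * 1.2 * 1636 = 16883.52
CR = 63439.2 / 16883.52 = 3.757 mpy

3.757 mpy


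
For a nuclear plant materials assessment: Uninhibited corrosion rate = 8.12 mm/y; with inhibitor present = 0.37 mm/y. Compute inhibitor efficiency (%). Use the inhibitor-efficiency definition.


Apply the inhibitor-efficiency definition: IE = (CR_blank − CR_inh)/CR_blank × 100
IE = (8.12 − 0.37) / 8.12 × 100
IE = 7.75 / 8.12 × 100 = 95.4 %

95.4 %


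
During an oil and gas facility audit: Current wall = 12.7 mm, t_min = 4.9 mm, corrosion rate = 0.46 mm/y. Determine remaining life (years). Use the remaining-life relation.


Apply the remaining-life relation: RL = (t_current − t_min) / CR
RL = (12.7 − 4.9) / 0.46 = 7.8 / 0.46 = 17.0 years

17.0 years


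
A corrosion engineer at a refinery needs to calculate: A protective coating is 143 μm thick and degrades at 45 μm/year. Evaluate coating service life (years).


Service life = thickness / degradation rate
Life = 143 / 45 = 3.2 years

3.2 years


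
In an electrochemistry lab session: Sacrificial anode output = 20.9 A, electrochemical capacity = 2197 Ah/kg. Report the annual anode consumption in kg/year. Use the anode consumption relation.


Annual consumption = current * hours per year / capacity
Rate = 20.9 * 8760 / 2197 = 83.3 kg/year

83.3 kg/year


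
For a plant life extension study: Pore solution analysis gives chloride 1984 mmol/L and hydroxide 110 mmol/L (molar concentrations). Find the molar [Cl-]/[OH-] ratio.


Threshold parameter = [Cl-] / [OH-] (molar basis; both in mmol/L, so units cancel)
Ratio = 1984 / 110 = 18.04

18.04


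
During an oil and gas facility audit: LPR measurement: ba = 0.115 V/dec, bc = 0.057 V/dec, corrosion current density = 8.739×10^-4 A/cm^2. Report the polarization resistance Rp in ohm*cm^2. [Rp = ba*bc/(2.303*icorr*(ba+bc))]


Apply the Stern-Geary equation: Rp = ba*bc / (2.303*icorr*(ba+bc))
ba*bc = 0.115*0.057 = 0.006555
ba+bc = 0.172; 2.303*icorr*(ba+bc) = 2.303*8.739×10^-4*0.172 = 3.4616577×10^-4
Rp = 0.006555 / 3.4616577×10^-4 = 18.94 ohm*cm^2

18.94 ohm*cm^2


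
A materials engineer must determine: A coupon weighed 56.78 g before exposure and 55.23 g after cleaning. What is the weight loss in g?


Weight loss = initial − final
WL = 56.78 − 55.23 = 1.55 g

1.55 g


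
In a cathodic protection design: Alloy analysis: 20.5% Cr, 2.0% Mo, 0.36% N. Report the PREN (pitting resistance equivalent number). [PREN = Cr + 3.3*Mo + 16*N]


Apply the PREN formula: PREN = Cr + 3.3*Mo + 16*N
PREN = 20.5 + 3.3*2.0 + 16*0.36
PREN = 20.5 + 6.6 + 5.76 = 32.86

32.86


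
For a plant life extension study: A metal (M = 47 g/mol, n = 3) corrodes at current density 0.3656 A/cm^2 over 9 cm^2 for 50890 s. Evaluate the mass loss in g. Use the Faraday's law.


Apply Faraday's law: m = i*A*t*M / (n*F)
Total charge passed Q = i*A*t = 0.3656*9*50890 = 167448.456 C
m = Q*M/(n*F) = 167448.456*47/(3*96485) = 27.1893 g

27.1893 g


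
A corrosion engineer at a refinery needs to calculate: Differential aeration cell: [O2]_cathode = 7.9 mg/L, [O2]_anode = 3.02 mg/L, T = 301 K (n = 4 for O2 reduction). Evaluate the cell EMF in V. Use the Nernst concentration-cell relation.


Apply the Nernst concentration-cell relation: E = (RT/nF)*ln(C_cathode/C_anode)
RT/nF = 8.314*301/(4*96485) = 0.0064842 V
ln(7.9/3.02) = 0.96161
E = 0.0064842 * 0.96161 = 0.00624 V

0.00624 V


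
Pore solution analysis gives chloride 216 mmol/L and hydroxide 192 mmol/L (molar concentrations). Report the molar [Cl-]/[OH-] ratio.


Threshold parameter = [Cl-] / [OH-] (molar basis; both in mmol/L, so units cancel)
Ratio = 216 / 192 = 1.13

1.13


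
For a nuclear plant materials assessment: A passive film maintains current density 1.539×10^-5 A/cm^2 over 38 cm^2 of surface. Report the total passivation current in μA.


I = i_pass * A, then convert A → μA (×10^6)
I = 1.539×10^-5 * 38 * 10^6 = 584.82 μA

584.82 μA


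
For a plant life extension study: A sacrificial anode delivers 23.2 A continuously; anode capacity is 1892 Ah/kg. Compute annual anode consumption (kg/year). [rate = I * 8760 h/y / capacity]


Annual consumption = current * hours per year / capacity
Rate = 23.2 * 8760 / 1892 = 107.4 kg/year

107.4 kg/year


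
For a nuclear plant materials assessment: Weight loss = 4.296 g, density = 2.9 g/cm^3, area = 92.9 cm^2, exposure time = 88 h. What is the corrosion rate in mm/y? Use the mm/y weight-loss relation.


Apply the mm/y weight-loss relation: CR = 87600 * W / (D * A * T)
Numerator: 87600 * 4.296 = 376329.6
Denominator: 2.9 * 92.9 * 88 = 23708.08
CR = 376329.6 / 23708.08 = 15.87347 mm/y

15.87347 mm/y


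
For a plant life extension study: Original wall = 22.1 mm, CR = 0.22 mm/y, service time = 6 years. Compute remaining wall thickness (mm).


Remaining wall = original − CR × time
t = 22.1 − 0.22*6 = 22.1 − 1.32 = 20.78 mm

20.78 mm


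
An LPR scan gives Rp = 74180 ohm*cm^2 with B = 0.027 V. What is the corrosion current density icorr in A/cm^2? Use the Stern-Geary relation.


Apply the Stern-Geary relation: icorr = B / Rp
icorr = 0.027 / 74180 = 3.64×10^-7 A/cm^2

3.64×10^-7 A/cm^2
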